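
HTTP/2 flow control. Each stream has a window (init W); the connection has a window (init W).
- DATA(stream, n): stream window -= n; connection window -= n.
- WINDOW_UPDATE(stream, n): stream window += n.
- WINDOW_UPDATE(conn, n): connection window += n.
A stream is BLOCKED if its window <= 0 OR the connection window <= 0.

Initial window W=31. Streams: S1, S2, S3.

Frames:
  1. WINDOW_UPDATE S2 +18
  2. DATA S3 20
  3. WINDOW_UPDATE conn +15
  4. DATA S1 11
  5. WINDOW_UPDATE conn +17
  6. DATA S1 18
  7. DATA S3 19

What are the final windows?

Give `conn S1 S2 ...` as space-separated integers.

Op 1: conn=31 S1=31 S2=49 S3=31 blocked=[]
Op 2: conn=11 S1=31 S2=49 S3=11 blocked=[]
Op 3: conn=26 S1=31 S2=49 S3=11 blocked=[]
Op 4: conn=15 S1=20 S2=49 S3=11 blocked=[]
Op 5: conn=32 S1=20 S2=49 S3=11 blocked=[]
Op 6: conn=14 S1=2 S2=49 S3=11 blocked=[]
Op 7: conn=-5 S1=2 S2=49 S3=-8 blocked=[1, 2, 3]

Answer: -5 2 49 -8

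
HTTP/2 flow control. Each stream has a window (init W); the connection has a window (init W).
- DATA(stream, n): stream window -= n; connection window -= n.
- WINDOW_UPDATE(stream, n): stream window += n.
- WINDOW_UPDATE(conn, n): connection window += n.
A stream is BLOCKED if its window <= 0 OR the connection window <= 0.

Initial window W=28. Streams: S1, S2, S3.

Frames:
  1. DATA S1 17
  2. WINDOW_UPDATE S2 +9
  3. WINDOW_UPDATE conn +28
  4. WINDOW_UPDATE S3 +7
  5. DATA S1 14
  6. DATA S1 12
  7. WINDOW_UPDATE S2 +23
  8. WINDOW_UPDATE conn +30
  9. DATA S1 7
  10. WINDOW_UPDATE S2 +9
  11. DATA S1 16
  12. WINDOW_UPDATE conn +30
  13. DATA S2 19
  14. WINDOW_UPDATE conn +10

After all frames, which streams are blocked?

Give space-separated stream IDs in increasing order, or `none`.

Op 1: conn=11 S1=11 S2=28 S3=28 blocked=[]
Op 2: conn=11 S1=11 S2=37 S3=28 blocked=[]
Op 3: conn=39 S1=11 S2=37 S3=28 blocked=[]
Op 4: conn=39 S1=11 S2=37 S3=35 blocked=[]
Op 5: conn=25 S1=-3 S2=37 S3=35 blocked=[1]
Op 6: conn=13 S1=-15 S2=37 S3=35 blocked=[1]
Op 7: conn=13 S1=-15 S2=60 S3=35 blocked=[1]
Op 8: conn=43 S1=-15 S2=60 S3=35 blocked=[1]
Op 9: conn=36 S1=-22 S2=60 S3=35 blocked=[1]
Op 10: conn=36 S1=-22 S2=69 S3=35 blocked=[1]
Op 11: conn=20 S1=-38 S2=69 S3=35 blocked=[1]
Op 12: conn=50 S1=-38 S2=69 S3=35 blocked=[1]
Op 13: conn=31 S1=-38 S2=50 S3=35 blocked=[1]
Op 14: conn=41 S1=-38 S2=50 S3=35 blocked=[1]

Answer: S1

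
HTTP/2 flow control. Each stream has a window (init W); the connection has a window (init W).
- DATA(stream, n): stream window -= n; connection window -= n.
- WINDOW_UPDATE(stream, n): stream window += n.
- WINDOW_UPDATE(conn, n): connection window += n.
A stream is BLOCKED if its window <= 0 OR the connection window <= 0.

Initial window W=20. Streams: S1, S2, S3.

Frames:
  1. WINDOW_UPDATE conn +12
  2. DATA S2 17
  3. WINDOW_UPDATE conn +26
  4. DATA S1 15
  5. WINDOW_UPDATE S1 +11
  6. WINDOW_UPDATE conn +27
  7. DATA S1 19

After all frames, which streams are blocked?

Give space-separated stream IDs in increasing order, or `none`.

Op 1: conn=32 S1=20 S2=20 S3=20 blocked=[]
Op 2: conn=15 S1=20 S2=3 S3=20 blocked=[]
Op 3: conn=41 S1=20 S2=3 S3=20 blocked=[]
Op 4: conn=26 S1=5 S2=3 S3=20 blocked=[]
Op 5: conn=26 S1=16 S2=3 S3=20 blocked=[]
Op 6: conn=53 S1=16 S2=3 S3=20 blocked=[]
Op 7: conn=34 S1=-3 S2=3 S3=20 blocked=[1]

Answer: S1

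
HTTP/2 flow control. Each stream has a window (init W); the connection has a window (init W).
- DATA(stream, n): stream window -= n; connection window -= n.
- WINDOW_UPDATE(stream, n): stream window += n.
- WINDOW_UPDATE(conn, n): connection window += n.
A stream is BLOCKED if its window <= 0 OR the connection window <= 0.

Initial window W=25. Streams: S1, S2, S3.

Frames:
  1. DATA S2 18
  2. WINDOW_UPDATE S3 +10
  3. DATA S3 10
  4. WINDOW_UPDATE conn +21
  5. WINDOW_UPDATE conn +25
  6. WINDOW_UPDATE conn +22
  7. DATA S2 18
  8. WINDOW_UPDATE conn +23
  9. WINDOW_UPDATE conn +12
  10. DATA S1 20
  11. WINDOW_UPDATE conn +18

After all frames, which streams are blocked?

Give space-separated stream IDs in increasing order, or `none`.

Answer: S2

Derivation:
Op 1: conn=7 S1=25 S2=7 S3=25 blocked=[]
Op 2: conn=7 S1=25 S2=7 S3=35 blocked=[]
Op 3: conn=-3 S1=25 S2=7 S3=25 blocked=[1, 2, 3]
Op 4: conn=18 S1=25 S2=7 S3=25 blocked=[]
Op 5: conn=43 S1=25 S2=7 S3=25 blocked=[]
Op 6: conn=65 S1=25 S2=7 S3=25 blocked=[]
Op 7: conn=47 S1=25 S2=-11 S3=25 blocked=[2]
Op 8: conn=70 S1=25 S2=-11 S3=25 blocked=[2]
Op 9: conn=82 S1=25 S2=-11 S3=25 blocked=[2]
Op 10: conn=62 S1=5 S2=-11 S3=25 blocked=[2]
Op 11: conn=80 S1=5 S2=-11 S3=25 blocked=[2]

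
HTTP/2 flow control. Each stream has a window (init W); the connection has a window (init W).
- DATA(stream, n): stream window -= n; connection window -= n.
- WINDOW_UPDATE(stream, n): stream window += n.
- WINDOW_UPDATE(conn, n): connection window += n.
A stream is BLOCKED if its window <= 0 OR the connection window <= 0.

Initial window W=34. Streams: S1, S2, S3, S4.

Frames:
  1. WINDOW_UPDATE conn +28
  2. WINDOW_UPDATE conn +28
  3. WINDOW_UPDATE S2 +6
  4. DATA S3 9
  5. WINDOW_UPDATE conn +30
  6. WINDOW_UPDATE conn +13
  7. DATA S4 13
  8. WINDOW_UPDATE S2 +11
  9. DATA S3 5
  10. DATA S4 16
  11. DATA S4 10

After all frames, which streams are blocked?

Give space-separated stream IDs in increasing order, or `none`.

Op 1: conn=62 S1=34 S2=34 S3=34 S4=34 blocked=[]
Op 2: conn=90 S1=34 S2=34 S3=34 S4=34 blocked=[]
Op 3: conn=90 S1=34 S2=40 S3=34 S4=34 blocked=[]
Op 4: conn=81 S1=34 S2=40 S3=25 S4=34 blocked=[]
Op 5: conn=111 S1=34 S2=40 S3=25 S4=34 blocked=[]
Op 6: conn=124 S1=34 S2=40 S3=25 S4=34 blocked=[]
Op 7: conn=111 S1=34 S2=40 S3=25 S4=21 blocked=[]
Op 8: conn=111 S1=34 S2=51 S3=25 S4=21 blocked=[]
Op 9: conn=106 S1=34 S2=51 S3=20 S4=21 blocked=[]
Op 10: conn=90 S1=34 S2=51 S3=20 S4=5 blocked=[]
Op 11: conn=80 S1=34 S2=51 S3=20 S4=-5 blocked=[4]

Answer: S4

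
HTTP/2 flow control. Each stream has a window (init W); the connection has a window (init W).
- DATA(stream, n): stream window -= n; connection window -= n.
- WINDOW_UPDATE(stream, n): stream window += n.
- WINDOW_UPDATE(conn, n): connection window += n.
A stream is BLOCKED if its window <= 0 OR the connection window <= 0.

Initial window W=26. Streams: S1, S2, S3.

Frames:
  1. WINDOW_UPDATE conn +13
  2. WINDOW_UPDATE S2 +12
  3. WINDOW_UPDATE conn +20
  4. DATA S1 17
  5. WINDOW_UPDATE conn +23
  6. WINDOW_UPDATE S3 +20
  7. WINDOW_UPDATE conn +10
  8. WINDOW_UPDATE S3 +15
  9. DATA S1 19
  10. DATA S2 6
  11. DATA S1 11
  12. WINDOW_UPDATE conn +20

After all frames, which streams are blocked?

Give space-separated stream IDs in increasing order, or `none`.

Op 1: conn=39 S1=26 S2=26 S3=26 blocked=[]
Op 2: conn=39 S1=26 S2=38 S3=26 blocked=[]
Op 3: conn=59 S1=26 S2=38 S3=26 blocked=[]
Op 4: conn=42 S1=9 S2=38 S3=26 blocked=[]
Op 5: conn=65 S1=9 S2=38 S3=26 blocked=[]
Op 6: conn=65 S1=9 S2=38 S3=46 blocked=[]
Op 7: conn=75 S1=9 S2=38 S3=46 blocked=[]
Op 8: conn=75 S1=9 S2=38 S3=61 blocked=[]
Op 9: conn=56 S1=-10 S2=38 S3=61 blocked=[1]
Op 10: conn=50 S1=-10 S2=32 S3=61 blocked=[1]
Op 11: conn=39 S1=-21 S2=32 S3=61 blocked=[1]
Op 12: conn=59 S1=-21 S2=32 S3=61 blocked=[1]

Answer: S1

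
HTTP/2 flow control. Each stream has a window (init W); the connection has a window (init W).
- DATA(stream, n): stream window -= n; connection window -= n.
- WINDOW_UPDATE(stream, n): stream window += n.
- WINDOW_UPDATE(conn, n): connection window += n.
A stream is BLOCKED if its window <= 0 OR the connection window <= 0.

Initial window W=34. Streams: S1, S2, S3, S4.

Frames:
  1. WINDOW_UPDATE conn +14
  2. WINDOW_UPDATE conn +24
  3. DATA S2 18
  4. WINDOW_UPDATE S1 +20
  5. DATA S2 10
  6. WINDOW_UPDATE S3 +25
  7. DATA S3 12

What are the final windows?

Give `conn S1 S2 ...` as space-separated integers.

Op 1: conn=48 S1=34 S2=34 S3=34 S4=34 blocked=[]
Op 2: conn=72 S1=34 S2=34 S3=34 S4=34 blocked=[]
Op 3: conn=54 S1=34 S2=16 S3=34 S4=34 blocked=[]
Op 4: conn=54 S1=54 S2=16 S3=34 S4=34 blocked=[]
Op 5: conn=44 S1=54 S2=6 S3=34 S4=34 blocked=[]
Op 6: conn=44 S1=54 S2=6 S3=59 S4=34 blocked=[]
Op 7: conn=32 S1=54 S2=6 S3=47 S4=34 blocked=[]

Answer: 32 54 6 47 34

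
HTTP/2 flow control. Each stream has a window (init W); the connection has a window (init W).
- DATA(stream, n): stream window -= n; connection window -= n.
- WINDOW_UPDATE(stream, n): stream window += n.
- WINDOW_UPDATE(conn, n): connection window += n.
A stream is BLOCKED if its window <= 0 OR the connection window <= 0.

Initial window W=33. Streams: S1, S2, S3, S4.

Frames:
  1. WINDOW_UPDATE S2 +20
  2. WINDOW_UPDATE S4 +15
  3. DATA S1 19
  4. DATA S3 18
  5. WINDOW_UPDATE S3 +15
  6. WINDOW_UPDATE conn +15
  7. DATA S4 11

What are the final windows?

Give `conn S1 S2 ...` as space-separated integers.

Answer: 0 14 53 30 37

Derivation:
Op 1: conn=33 S1=33 S2=53 S3=33 S4=33 blocked=[]
Op 2: conn=33 S1=33 S2=53 S3=33 S4=48 blocked=[]
Op 3: conn=14 S1=14 S2=53 S3=33 S4=48 blocked=[]
Op 4: conn=-4 S1=14 S2=53 S3=15 S4=48 blocked=[1, 2, 3, 4]
Op 5: conn=-4 S1=14 S2=53 S3=30 S4=48 blocked=[1, 2, 3, 4]
Op 6: conn=11 S1=14 S2=53 S3=30 S4=48 blocked=[]
Op 7: conn=0 S1=14 S2=53 S3=30 S4=37 blocked=[1, 2, 3, 4]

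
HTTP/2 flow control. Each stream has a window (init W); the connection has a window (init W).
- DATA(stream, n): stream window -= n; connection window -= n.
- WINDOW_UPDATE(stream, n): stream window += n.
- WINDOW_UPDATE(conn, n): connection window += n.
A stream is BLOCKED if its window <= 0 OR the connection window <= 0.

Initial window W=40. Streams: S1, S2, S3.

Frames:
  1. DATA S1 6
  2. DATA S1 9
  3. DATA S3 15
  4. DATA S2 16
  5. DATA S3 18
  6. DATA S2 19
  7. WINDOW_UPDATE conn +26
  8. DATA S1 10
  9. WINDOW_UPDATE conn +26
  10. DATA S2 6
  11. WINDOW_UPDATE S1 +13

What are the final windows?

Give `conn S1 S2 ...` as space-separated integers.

Op 1: conn=34 S1=34 S2=40 S3=40 blocked=[]
Op 2: conn=25 S1=25 S2=40 S3=40 blocked=[]
Op 3: conn=10 S1=25 S2=40 S3=25 blocked=[]
Op 4: conn=-6 S1=25 S2=24 S3=25 blocked=[1, 2, 3]
Op 5: conn=-24 S1=25 S2=24 S3=7 blocked=[1, 2, 3]
Op 6: conn=-43 S1=25 S2=5 S3=7 blocked=[1, 2, 3]
Op 7: conn=-17 S1=25 S2=5 S3=7 blocked=[1, 2, 3]
Op 8: conn=-27 S1=15 S2=5 S3=7 blocked=[1, 2, 3]
Op 9: conn=-1 S1=15 S2=5 S3=7 blocked=[1, 2, 3]
Op 10: conn=-7 S1=15 S2=-1 S3=7 blocked=[1, 2, 3]
Op 11: conn=-7 S1=28 S2=-1 S3=7 blocked=[1, 2, 3]

Answer: -7 28 -1 7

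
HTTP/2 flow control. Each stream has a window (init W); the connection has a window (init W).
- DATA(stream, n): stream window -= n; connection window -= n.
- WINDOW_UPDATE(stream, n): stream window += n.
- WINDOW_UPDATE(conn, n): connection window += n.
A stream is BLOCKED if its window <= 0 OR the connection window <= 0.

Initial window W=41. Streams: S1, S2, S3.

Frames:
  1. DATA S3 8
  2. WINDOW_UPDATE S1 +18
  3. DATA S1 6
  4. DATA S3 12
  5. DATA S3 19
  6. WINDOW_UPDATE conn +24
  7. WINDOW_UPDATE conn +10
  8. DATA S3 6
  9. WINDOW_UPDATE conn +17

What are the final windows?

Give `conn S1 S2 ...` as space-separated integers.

Answer: 41 53 41 -4

Derivation:
Op 1: conn=33 S1=41 S2=41 S3=33 blocked=[]
Op 2: conn=33 S1=59 S2=41 S3=33 blocked=[]
Op 3: conn=27 S1=53 S2=41 S3=33 blocked=[]
Op 4: conn=15 S1=53 S2=41 S3=21 blocked=[]
Op 5: conn=-4 S1=53 S2=41 S3=2 blocked=[1, 2, 3]
Op 6: conn=20 S1=53 S2=41 S3=2 blocked=[]
Op 7: conn=30 S1=53 S2=41 S3=2 blocked=[]
Op 8: conn=24 S1=53 S2=41 S3=-4 blocked=[3]
Op 9: conn=41 S1=53 S2=41 S3=-4 blocked=[3]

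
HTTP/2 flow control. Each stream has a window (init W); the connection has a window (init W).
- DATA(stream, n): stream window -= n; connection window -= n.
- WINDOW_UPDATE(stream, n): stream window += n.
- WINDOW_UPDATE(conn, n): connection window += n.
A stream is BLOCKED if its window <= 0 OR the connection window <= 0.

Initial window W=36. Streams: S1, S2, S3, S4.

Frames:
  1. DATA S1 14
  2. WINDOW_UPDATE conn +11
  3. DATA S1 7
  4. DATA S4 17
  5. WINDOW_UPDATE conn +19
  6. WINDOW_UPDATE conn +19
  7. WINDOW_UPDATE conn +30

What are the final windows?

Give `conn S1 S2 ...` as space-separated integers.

Answer: 77 15 36 36 19

Derivation:
Op 1: conn=22 S1=22 S2=36 S3=36 S4=36 blocked=[]
Op 2: conn=33 S1=22 S2=36 S3=36 S4=36 blocked=[]
Op 3: conn=26 S1=15 S2=36 S3=36 S4=36 blocked=[]
Op 4: conn=9 S1=15 S2=36 S3=36 S4=19 blocked=[]
Op 5: conn=28 S1=15 S2=36 S3=36 S4=19 blocked=[]
Op 6: conn=47 S1=15 S2=36 S3=36 S4=19 blocked=[]
Op 7: conn=77 S1=15 S2=36 S3=36 S4=19 blocked=[]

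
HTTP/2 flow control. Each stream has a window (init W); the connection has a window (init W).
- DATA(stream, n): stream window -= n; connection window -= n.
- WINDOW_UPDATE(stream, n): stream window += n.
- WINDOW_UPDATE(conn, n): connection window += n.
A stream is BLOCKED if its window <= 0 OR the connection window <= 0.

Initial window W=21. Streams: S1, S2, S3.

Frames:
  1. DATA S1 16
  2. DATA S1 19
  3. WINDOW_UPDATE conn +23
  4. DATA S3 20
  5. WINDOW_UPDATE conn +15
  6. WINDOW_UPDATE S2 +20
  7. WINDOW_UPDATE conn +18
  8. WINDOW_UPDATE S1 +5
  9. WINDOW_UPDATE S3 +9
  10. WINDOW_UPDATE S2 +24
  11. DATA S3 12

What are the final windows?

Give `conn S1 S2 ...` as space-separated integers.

Answer: 10 -9 65 -2

Derivation:
Op 1: conn=5 S1=5 S2=21 S3=21 blocked=[]
Op 2: conn=-14 S1=-14 S2=21 S3=21 blocked=[1, 2, 3]
Op 3: conn=9 S1=-14 S2=21 S3=21 blocked=[1]
Op 4: conn=-11 S1=-14 S2=21 S3=1 blocked=[1, 2, 3]
Op 5: conn=4 S1=-14 S2=21 S3=1 blocked=[1]
Op 6: conn=4 S1=-14 S2=41 S3=1 blocked=[1]
Op 7: conn=22 S1=-14 S2=41 S3=1 blocked=[1]
Op 8: conn=22 S1=-9 S2=41 S3=1 blocked=[1]
Op 9: conn=22 S1=-9 S2=41 S3=10 blocked=[1]
Op 10: conn=22 S1=-9 S2=65 S3=10 blocked=[1]
Op 11: conn=10 S1=-9 S2=65 S3=-2 blocked=[1, 3]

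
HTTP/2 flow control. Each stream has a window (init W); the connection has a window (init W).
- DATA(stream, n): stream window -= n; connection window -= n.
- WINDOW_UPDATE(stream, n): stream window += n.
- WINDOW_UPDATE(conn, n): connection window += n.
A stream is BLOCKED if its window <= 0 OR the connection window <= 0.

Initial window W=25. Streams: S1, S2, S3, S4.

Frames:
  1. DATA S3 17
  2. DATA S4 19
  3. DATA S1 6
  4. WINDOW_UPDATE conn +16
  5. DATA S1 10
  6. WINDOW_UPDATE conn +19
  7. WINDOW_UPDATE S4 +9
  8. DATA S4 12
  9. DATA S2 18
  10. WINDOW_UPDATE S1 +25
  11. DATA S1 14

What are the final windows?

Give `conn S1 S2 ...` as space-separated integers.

Answer: -36 20 7 8 3

Derivation:
Op 1: conn=8 S1=25 S2=25 S3=8 S4=25 blocked=[]
Op 2: conn=-11 S1=25 S2=25 S3=8 S4=6 blocked=[1, 2, 3, 4]
Op 3: conn=-17 S1=19 S2=25 S3=8 S4=6 blocked=[1, 2, 3, 4]
Op 4: conn=-1 S1=19 S2=25 S3=8 S4=6 blocked=[1, 2, 3, 4]
Op 5: conn=-11 S1=9 S2=25 S3=8 S4=6 blocked=[1, 2, 3, 4]
Op 6: conn=8 S1=9 S2=25 S3=8 S4=6 blocked=[]
Op 7: conn=8 S1=9 S2=25 S3=8 S4=15 blocked=[]
Op 8: conn=-4 S1=9 S2=25 S3=8 S4=3 blocked=[1, 2, 3, 4]
Op 9: conn=-22 S1=9 S2=7 S3=8 S4=3 blocked=[1, 2, 3, 4]
Op 10: conn=-22 S1=34 S2=7 S3=8 S4=3 blocked=[1, 2, 3, 4]
Op 11: conn=-36 S1=20 S2=7 S3=8 S4=3 blocked=[1, 2, 3, 4]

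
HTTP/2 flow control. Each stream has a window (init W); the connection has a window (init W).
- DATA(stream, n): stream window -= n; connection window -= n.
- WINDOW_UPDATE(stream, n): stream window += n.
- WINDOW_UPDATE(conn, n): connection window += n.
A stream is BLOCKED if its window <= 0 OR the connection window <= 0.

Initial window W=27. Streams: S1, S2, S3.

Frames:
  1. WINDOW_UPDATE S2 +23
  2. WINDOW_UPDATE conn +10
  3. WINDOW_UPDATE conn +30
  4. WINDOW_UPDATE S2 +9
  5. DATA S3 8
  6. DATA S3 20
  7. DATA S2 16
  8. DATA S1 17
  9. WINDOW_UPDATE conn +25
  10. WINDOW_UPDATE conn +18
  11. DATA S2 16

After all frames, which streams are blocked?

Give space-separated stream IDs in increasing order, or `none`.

Op 1: conn=27 S1=27 S2=50 S3=27 blocked=[]
Op 2: conn=37 S1=27 S2=50 S3=27 blocked=[]
Op 3: conn=67 S1=27 S2=50 S3=27 blocked=[]
Op 4: conn=67 S1=27 S2=59 S3=27 blocked=[]
Op 5: conn=59 S1=27 S2=59 S3=19 blocked=[]
Op 6: conn=39 S1=27 S2=59 S3=-1 blocked=[3]
Op 7: conn=23 S1=27 S2=43 S3=-1 blocked=[3]
Op 8: conn=6 S1=10 S2=43 S3=-1 blocked=[3]
Op 9: conn=31 S1=10 S2=43 S3=-1 blocked=[3]
Op 10: conn=49 S1=10 S2=43 S3=-1 blocked=[3]
Op 11: conn=33 S1=10 S2=27 S3=-1 blocked=[3]

Answer: S3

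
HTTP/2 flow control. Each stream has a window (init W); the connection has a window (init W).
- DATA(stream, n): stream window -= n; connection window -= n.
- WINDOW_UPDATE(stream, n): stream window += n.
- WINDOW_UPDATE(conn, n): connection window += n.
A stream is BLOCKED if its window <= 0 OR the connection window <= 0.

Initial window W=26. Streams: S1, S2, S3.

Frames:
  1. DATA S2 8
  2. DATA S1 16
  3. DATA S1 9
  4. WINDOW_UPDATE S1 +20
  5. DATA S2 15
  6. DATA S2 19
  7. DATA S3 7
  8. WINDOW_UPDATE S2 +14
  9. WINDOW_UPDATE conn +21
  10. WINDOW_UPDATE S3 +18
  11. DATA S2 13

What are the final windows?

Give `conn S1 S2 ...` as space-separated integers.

Answer: -40 21 -15 37

Derivation:
Op 1: conn=18 S1=26 S2=18 S3=26 blocked=[]
Op 2: conn=2 S1=10 S2=18 S3=26 blocked=[]
Op 3: conn=-7 S1=1 S2=18 S3=26 blocked=[1, 2, 3]
Op 4: conn=-7 S1=21 S2=18 S3=26 blocked=[1, 2, 3]
Op 5: conn=-22 S1=21 S2=3 S3=26 blocked=[1, 2, 3]
Op 6: conn=-41 S1=21 S2=-16 S3=26 blocked=[1, 2, 3]
Op 7: conn=-48 S1=21 S2=-16 S3=19 blocked=[1, 2, 3]
Op 8: conn=-48 S1=21 S2=-2 S3=19 blocked=[1, 2, 3]
Op 9: conn=-27 S1=21 S2=-2 S3=19 blocked=[1, 2, 3]
Op 10: conn=-27 S1=21 S2=-2 S3=37 blocked=[1, 2, 3]
Op 11: conn=-40 S1=21 S2=-15 S3=37 blocked=[1, 2, 3]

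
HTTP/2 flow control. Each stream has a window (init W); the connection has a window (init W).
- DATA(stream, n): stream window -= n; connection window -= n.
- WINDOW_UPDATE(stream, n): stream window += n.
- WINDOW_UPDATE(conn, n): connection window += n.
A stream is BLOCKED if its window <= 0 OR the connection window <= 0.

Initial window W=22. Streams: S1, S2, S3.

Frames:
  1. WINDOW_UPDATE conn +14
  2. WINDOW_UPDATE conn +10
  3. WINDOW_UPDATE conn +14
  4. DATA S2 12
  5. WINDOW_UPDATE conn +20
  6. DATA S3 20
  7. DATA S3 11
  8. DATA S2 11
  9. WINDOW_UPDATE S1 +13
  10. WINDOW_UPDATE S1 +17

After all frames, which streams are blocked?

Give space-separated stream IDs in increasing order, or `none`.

Op 1: conn=36 S1=22 S2=22 S3=22 blocked=[]
Op 2: conn=46 S1=22 S2=22 S3=22 blocked=[]
Op 3: conn=60 S1=22 S2=22 S3=22 blocked=[]
Op 4: conn=48 S1=22 S2=10 S3=22 blocked=[]
Op 5: conn=68 S1=22 S2=10 S3=22 blocked=[]
Op 6: conn=48 S1=22 S2=10 S3=2 blocked=[]
Op 7: conn=37 S1=22 S2=10 S3=-9 blocked=[3]
Op 8: conn=26 S1=22 S2=-1 S3=-9 blocked=[2, 3]
Op 9: conn=26 S1=35 S2=-1 S3=-9 blocked=[2, 3]
Op 10: conn=26 S1=52 S2=-1 S3=-9 blocked=[2, 3]

Answer: S2 S3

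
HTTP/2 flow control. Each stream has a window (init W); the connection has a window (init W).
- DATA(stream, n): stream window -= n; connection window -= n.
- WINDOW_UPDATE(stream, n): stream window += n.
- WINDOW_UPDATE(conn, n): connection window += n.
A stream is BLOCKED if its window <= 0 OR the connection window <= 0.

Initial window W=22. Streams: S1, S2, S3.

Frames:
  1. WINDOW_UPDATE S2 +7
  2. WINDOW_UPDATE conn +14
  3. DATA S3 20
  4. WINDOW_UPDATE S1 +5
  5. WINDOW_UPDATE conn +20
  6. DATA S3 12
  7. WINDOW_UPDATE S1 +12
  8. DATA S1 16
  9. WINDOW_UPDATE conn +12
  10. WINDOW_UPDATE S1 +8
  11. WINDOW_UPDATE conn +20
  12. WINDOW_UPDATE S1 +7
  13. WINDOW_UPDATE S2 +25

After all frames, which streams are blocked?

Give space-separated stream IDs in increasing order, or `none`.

Answer: S3

Derivation:
Op 1: conn=22 S1=22 S2=29 S3=22 blocked=[]
Op 2: conn=36 S1=22 S2=29 S3=22 blocked=[]
Op 3: conn=16 S1=22 S2=29 S3=2 blocked=[]
Op 4: conn=16 S1=27 S2=29 S3=2 blocked=[]
Op 5: conn=36 S1=27 S2=29 S3=2 blocked=[]
Op 6: conn=24 S1=27 S2=29 S3=-10 blocked=[3]
Op 7: conn=24 S1=39 S2=29 S3=-10 blocked=[3]
Op 8: conn=8 S1=23 S2=29 S3=-10 blocked=[3]
Op 9: conn=20 S1=23 S2=29 S3=-10 blocked=[3]
Op 10: conn=20 S1=31 S2=29 S3=-10 blocked=[3]
Op 11: conn=40 S1=31 S2=29 S3=-10 blocked=[3]
Op 12: conn=40 S1=38 S2=29 S3=-10 blocked=[3]
Op 13: conn=40 S1=38 S2=54 S3=-10 blocked=[3]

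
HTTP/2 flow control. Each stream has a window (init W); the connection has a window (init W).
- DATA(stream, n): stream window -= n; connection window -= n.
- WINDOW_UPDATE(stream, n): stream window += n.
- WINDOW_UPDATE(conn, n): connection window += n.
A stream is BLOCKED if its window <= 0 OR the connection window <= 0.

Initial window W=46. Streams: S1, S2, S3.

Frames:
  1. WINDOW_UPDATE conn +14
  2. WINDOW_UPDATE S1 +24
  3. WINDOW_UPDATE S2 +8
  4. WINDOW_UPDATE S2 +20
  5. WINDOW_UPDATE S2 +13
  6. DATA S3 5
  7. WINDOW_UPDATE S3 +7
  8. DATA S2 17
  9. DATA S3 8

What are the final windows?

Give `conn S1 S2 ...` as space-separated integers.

Answer: 30 70 70 40

Derivation:
Op 1: conn=60 S1=46 S2=46 S3=46 blocked=[]
Op 2: conn=60 S1=70 S2=46 S3=46 blocked=[]
Op 3: conn=60 S1=70 S2=54 S3=46 blocked=[]
Op 4: conn=60 S1=70 S2=74 S3=46 blocked=[]
Op 5: conn=60 S1=70 S2=87 S3=46 blocked=[]
Op 6: conn=55 S1=70 S2=87 S3=41 blocked=[]
Op 7: conn=55 S1=70 S2=87 S3=48 blocked=[]
Op 8: conn=38 S1=70 S2=70 S3=48 blocked=[]
Op 9: conn=30 S1=70 S2=70 S3=40 blocked=[]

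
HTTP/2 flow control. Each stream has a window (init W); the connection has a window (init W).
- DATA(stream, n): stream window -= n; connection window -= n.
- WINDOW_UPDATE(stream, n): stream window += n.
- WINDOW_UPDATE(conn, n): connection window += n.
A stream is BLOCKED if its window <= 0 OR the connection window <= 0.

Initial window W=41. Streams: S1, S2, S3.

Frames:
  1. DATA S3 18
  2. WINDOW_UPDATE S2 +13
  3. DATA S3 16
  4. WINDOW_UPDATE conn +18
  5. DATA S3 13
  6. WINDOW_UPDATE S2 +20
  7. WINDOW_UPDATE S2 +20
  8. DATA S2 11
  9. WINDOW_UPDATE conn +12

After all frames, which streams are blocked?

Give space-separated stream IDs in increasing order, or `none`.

Answer: S3

Derivation:
Op 1: conn=23 S1=41 S2=41 S3=23 blocked=[]
Op 2: conn=23 S1=41 S2=54 S3=23 blocked=[]
Op 3: conn=7 S1=41 S2=54 S3=7 blocked=[]
Op 4: conn=25 S1=41 S2=54 S3=7 blocked=[]
Op 5: conn=12 S1=41 S2=54 S3=-6 blocked=[3]
Op 6: conn=12 S1=41 S2=74 S3=-6 blocked=[3]
Op 7: conn=12 S1=41 S2=94 S3=-6 blocked=[3]
Op 8: conn=1 S1=41 S2=83 S3=-6 blocked=[3]
Op 9: conn=13 S1=41 S2=83 S3=-6 blocked=[3]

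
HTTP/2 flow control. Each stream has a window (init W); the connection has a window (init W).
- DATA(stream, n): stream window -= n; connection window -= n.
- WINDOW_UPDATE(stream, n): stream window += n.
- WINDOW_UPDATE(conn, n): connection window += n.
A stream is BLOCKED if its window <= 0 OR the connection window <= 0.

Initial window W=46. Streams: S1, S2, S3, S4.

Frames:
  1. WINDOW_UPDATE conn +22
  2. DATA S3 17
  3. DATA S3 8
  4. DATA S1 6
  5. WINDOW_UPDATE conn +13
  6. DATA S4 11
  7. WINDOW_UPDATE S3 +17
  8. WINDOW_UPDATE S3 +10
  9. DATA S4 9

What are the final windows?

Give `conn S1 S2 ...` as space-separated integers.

Op 1: conn=68 S1=46 S2=46 S3=46 S4=46 blocked=[]
Op 2: conn=51 S1=46 S2=46 S3=29 S4=46 blocked=[]
Op 3: conn=43 S1=46 S2=46 S3=21 S4=46 blocked=[]
Op 4: conn=37 S1=40 S2=46 S3=21 S4=46 blocked=[]
Op 5: conn=50 S1=40 S2=46 S3=21 S4=46 blocked=[]
Op 6: conn=39 S1=40 S2=46 S3=21 S4=35 blocked=[]
Op 7: conn=39 S1=40 S2=46 S3=38 S4=35 blocked=[]
Op 8: conn=39 S1=40 S2=46 S3=48 S4=35 blocked=[]
Op 9: conn=30 S1=40 S2=46 S3=48 S4=26 blocked=[]

Answer: 30 40 46 48 26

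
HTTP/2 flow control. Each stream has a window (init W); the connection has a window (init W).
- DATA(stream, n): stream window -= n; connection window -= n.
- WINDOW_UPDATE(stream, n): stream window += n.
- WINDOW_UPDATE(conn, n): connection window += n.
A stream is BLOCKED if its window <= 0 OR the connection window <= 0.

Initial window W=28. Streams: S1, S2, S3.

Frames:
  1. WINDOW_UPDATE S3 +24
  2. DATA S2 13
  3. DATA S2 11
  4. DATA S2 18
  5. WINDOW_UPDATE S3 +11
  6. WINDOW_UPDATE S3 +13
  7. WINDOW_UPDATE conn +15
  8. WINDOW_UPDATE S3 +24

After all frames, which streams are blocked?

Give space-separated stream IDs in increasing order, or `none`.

Op 1: conn=28 S1=28 S2=28 S3=52 blocked=[]
Op 2: conn=15 S1=28 S2=15 S3=52 blocked=[]
Op 3: conn=4 S1=28 S2=4 S3=52 blocked=[]
Op 4: conn=-14 S1=28 S2=-14 S3=52 blocked=[1, 2, 3]
Op 5: conn=-14 S1=28 S2=-14 S3=63 blocked=[1, 2, 3]
Op 6: conn=-14 S1=28 S2=-14 S3=76 blocked=[1, 2, 3]
Op 7: conn=1 S1=28 S2=-14 S3=76 blocked=[2]
Op 8: conn=1 S1=28 S2=-14 S3=100 blocked=[2]

Answer: S2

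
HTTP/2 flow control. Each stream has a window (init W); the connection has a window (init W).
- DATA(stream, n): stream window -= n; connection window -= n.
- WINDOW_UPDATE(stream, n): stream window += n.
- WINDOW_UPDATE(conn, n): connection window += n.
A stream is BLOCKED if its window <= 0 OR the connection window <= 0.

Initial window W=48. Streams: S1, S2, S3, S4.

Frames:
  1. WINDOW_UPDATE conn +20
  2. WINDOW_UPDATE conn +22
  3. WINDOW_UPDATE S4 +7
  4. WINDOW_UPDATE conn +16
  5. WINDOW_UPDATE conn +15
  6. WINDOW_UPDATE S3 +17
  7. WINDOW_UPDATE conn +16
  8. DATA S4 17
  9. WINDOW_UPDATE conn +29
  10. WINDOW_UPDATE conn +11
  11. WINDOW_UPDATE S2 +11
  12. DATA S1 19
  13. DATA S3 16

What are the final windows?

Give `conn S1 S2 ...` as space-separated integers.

Answer: 125 29 59 49 38

Derivation:
Op 1: conn=68 S1=48 S2=48 S3=48 S4=48 blocked=[]
Op 2: conn=90 S1=48 S2=48 S3=48 S4=48 blocked=[]
Op 3: conn=90 S1=48 S2=48 S3=48 S4=55 blocked=[]
Op 4: conn=106 S1=48 S2=48 S3=48 S4=55 blocked=[]
Op 5: conn=121 S1=48 S2=48 S3=48 S4=55 blocked=[]
Op 6: conn=121 S1=48 S2=48 S3=65 S4=55 blocked=[]
Op 7: conn=137 S1=48 S2=48 S3=65 S4=55 blocked=[]
Op 8: conn=120 S1=48 S2=48 S3=65 S4=38 blocked=[]
Op 9: conn=149 S1=48 S2=48 S3=65 S4=38 blocked=[]
Op 10: conn=160 S1=48 S2=48 S3=65 S4=38 blocked=[]
Op 11: conn=160 S1=48 S2=59 S3=65 S4=38 blocked=[]
Op 12: conn=141 S1=29 S2=59 S3=65 S4=38 blocked=[]
Op 13: conn=125 S1=29 S2=59 S3=49 S4=38 blocked=[]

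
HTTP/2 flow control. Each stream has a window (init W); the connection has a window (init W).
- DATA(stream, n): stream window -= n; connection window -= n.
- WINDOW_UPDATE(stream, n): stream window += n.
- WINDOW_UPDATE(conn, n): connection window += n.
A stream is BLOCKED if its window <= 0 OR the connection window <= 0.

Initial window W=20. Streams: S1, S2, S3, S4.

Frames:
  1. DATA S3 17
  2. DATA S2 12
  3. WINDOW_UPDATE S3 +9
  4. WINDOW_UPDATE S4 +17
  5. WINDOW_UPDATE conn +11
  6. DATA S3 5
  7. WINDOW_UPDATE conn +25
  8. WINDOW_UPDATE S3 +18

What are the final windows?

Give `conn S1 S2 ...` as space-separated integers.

Op 1: conn=3 S1=20 S2=20 S3=3 S4=20 blocked=[]
Op 2: conn=-9 S1=20 S2=8 S3=3 S4=20 blocked=[1, 2, 3, 4]
Op 3: conn=-9 S1=20 S2=8 S3=12 S4=20 blocked=[1, 2, 3, 4]
Op 4: conn=-9 S1=20 S2=8 S3=12 S4=37 blocked=[1, 2, 3, 4]
Op 5: conn=2 S1=20 S2=8 S3=12 S4=37 blocked=[]
Op 6: conn=-3 S1=20 S2=8 S3=7 S4=37 blocked=[1, 2, 3, 4]
Op 7: conn=22 S1=20 S2=8 S3=7 S4=37 blocked=[]
Op 8: conn=22 S1=20 S2=8 S3=25 S4=37 blocked=[]

Answer: 22 20 8 25 37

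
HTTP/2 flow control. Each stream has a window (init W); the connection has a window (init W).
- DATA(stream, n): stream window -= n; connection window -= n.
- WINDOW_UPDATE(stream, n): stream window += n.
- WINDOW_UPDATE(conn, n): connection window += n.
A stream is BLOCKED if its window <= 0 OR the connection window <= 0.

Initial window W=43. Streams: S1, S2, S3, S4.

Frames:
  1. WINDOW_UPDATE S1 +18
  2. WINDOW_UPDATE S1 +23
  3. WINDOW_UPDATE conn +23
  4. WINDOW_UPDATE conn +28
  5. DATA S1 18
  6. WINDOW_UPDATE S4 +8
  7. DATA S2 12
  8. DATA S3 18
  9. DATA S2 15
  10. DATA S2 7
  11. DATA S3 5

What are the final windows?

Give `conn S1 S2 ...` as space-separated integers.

Op 1: conn=43 S1=61 S2=43 S3=43 S4=43 blocked=[]
Op 2: conn=43 S1=84 S2=43 S3=43 S4=43 blocked=[]
Op 3: conn=66 S1=84 S2=43 S3=43 S4=43 blocked=[]
Op 4: conn=94 S1=84 S2=43 S3=43 S4=43 blocked=[]
Op 5: conn=76 S1=66 S2=43 S3=43 S4=43 blocked=[]
Op 6: conn=76 S1=66 S2=43 S3=43 S4=51 blocked=[]
Op 7: conn=64 S1=66 S2=31 S3=43 S4=51 blocked=[]
Op 8: conn=46 S1=66 S2=31 S3=25 S4=51 blocked=[]
Op 9: conn=31 S1=66 S2=16 S3=25 S4=51 blocked=[]
Op 10: conn=24 S1=66 S2=9 S3=25 S4=51 blocked=[]
Op 11: conn=19 S1=66 S2=9 S3=20 S4=51 blocked=[]

Answer: 19 66 9 20 51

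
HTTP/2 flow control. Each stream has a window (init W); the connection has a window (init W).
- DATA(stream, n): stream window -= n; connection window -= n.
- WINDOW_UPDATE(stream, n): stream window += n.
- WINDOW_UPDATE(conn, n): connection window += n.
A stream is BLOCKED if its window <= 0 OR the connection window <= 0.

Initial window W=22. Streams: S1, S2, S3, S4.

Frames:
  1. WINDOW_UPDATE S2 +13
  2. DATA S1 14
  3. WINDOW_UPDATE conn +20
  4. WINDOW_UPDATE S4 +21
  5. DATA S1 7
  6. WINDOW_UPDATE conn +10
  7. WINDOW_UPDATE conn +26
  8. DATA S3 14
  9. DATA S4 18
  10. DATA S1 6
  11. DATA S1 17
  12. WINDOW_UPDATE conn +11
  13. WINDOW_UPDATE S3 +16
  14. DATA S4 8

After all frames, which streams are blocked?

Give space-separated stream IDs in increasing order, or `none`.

Op 1: conn=22 S1=22 S2=35 S3=22 S4=22 blocked=[]
Op 2: conn=8 S1=8 S2=35 S3=22 S4=22 blocked=[]
Op 3: conn=28 S1=8 S2=35 S3=22 S4=22 blocked=[]
Op 4: conn=28 S1=8 S2=35 S3=22 S4=43 blocked=[]
Op 5: conn=21 S1=1 S2=35 S3=22 S4=43 blocked=[]
Op 6: conn=31 S1=1 S2=35 S3=22 S4=43 blocked=[]
Op 7: conn=57 S1=1 S2=35 S3=22 S4=43 blocked=[]
Op 8: conn=43 S1=1 S2=35 S3=8 S4=43 blocked=[]
Op 9: conn=25 S1=1 S2=35 S3=8 S4=25 blocked=[]
Op 10: conn=19 S1=-5 S2=35 S3=8 S4=25 blocked=[1]
Op 11: conn=2 S1=-22 S2=35 S3=8 S4=25 blocked=[1]
Op 12: conn=13 S1=-22 S2=35 S3=8 S4=25 blocked=[1]
Op 13: conn=13 S1=-22 S2=35 S3=24 S4=25 blocked=[1]
Op 14: conn=5 S1=-22 S2=35 S3=24 S4=17 blocked=[1]

Answer: S1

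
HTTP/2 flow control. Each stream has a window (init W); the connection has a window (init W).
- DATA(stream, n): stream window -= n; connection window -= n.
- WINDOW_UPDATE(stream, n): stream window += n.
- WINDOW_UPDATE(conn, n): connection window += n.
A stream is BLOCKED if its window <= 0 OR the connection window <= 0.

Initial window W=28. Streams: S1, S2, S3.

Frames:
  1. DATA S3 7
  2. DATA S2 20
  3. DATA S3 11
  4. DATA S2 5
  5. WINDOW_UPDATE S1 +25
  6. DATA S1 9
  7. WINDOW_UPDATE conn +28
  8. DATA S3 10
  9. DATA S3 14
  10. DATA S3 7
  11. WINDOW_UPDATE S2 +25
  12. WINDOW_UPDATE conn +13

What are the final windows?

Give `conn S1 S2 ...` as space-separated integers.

Op 1: conn=21 S1=28 S2=28 S3=21 blocked=[]
Op 2: conn=1 S1=28 S2=8 S3=21 blocked=[]
Op 3: conn=-10 S1=28 S2=8 S3=10 blocked=[1, 2, 3]
Op 4: conn=-15 S1=28 S2=3 S3=10 blocked=[1, 2, 3]
Op 5: conn=-15 S1=53 S2=3 S3=10 blocked=[1, 2, 3]
Op 6: conn=-24 S1=44 S2=3 S3=10 blocked=[1, 2, 3]
Op 7: conn=4 S1=44 S2=3 S3=10 blocked=[]
Op 8: conn=-6 S1=44 S2=3 S3=0 blocked=[1, 2, 3]
Op 9: conn=-20 S1=44 S2=3 S3=-14 blocked=[1, 2, 3]
Op 10: conn=-27 S1=44 S2=3 S3=-21 blocked=[1, 2, 3]
Op 11: conn=-27 S1=44 S2=28 S3=-21 blocked=[1, 2, 3]
Op 12: conn=-14 S1=44 S2=28 S3=-21 blocked=[1, 2, 3]

Answer: -14 44 28 -21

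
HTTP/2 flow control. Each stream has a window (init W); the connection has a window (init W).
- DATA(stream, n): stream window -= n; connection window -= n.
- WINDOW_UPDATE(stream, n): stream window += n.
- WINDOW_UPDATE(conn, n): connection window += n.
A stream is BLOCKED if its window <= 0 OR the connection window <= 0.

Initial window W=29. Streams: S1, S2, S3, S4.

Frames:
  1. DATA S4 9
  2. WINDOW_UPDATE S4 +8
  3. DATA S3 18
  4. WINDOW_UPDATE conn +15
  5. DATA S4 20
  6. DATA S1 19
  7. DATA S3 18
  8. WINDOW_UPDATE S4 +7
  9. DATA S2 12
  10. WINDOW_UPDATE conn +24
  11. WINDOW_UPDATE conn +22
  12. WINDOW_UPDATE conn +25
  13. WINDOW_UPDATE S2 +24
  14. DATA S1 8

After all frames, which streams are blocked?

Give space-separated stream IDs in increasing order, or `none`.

Op 1: conn=20 S1=29 S2=29 S3=29 S4=20 blocked=[]
Op 2: conn=20 S1=29 S2=29 S3=29 S4=28 blocked=[]
Op 3: conn=2 S1=29 S2=29 S3=11 S4=28 blocked=[]
Op 4: conn=17 S1=29 S2=29 S3=11 S4=28 blocked=[]
Op 5: conn=-3 S1=29 S2=29 S3=11 S4=8 blocked=[1, 2, 3, 4]
Op 6: conn=-22 S1=10 S2=29 S3=11 S4=8 blocked=[1, 2, 3, 4]
Op 7: conn=-40 S1=10 S2=29 S3=-7 S4=8 blocked=[1, 2, 3, 4]
Op 8: conn=-40 S1=10 S2=29 S3=-7 S4=15 blocked=[1, 2, 3, 4]
Op 9: conn=-52 S1=10 S2=17 S3=-7 S4=15 blocked=[1, 2, 3, 4]
Op 10: conn=-28 S1=10 S2=17 S3=-7 S4=15 blocked=[1, 2, 3, 4]
Op 11: conn=-6 S1=10 S2=17 S3=-7 S4=15 blocked=[1, 2, 3, 4]
Op 12: conn=19 S1=10 S2=17 S3=-7 S4=15 blocked=[3]
Op 13: conn=19 S1=10 S2=41 S3=-7 S4=15 blocked=[3]
Op 14: conn=11 S1=2 S2=41 S3=-7 S4=15 blocked=[3]

Answer: S3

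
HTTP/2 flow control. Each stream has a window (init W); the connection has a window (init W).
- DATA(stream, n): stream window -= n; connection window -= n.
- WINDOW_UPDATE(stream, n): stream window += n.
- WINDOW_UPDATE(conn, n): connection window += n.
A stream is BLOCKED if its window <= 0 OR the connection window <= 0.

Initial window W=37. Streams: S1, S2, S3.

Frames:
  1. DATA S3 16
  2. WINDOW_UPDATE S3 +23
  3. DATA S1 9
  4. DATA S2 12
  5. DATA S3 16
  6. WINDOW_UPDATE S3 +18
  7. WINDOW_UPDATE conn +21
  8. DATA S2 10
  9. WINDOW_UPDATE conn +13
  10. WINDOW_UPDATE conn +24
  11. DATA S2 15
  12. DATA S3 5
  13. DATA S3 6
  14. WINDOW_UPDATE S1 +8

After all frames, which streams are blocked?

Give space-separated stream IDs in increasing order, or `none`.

Answer: S2

Derivation:
Op 1: conn=21 S1=37 S2=37 S3=21 blocked=[]
Op 2: conn=21 S1=37 S2=37 S3=44 blocked=[]
Op 3: conn=12 S1=28 S2=37 S3=44 blocked=[]
Op 4: conn=0 S1=28 S2=25 S3=44 blocked=[1, 2, 3]
Op 5: conn=-16 S1=28 S2=25 S3=28 blocked=[1, 2, 3]
Op 6: conn=-16 S1=28 S2=25 S3=46 blocked=[1, 2, 3]
Op 7: conn=5 S1=28 S2=25 S3=46 blocked=[]
Op 8: conn=-5 S1=28 S2=15 S3=46 blocked=[1, 2, 3]
Op 9: conn=8 S1=28 S2=15 S3=46 blocked=[]
Op 10: conn=32 S1=28 S2=15 S3=46 blocked=[]
Op 11: conn=17 S1=28 S2=0 S3=46 blocked=[2]
Op 12: conn=12 S1=28 S2=0 S3=41 blocked=[2]
Op 13: conn=6 S1=28 S2=0 S3=35 blocked=[2]
Op 14: conn=6 S1=36 S2=0 S3=35 blocked=[2]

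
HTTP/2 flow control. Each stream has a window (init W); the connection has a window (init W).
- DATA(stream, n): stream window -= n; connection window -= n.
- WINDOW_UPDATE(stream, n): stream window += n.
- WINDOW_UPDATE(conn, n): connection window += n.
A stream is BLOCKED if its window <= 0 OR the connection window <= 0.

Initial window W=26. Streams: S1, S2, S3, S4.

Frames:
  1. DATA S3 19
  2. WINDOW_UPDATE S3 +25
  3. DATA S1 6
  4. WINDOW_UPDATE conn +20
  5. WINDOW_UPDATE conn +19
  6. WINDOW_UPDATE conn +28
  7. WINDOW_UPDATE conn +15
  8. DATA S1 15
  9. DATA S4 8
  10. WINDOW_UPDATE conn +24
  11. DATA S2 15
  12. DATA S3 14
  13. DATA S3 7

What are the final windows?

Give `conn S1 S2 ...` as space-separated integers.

Answer: 48 5 11 11 18

Derivation:
Op 1: conn=7 S1=26 S2=26 S3=7 S4=26 blocked=[]
Op 2: conn=7 S1=26 S2=26 S3=32 S4=26 blocked=[]
Op 3: conn=1 S1=20 S2=26 S3=32 S4=26 blocked=[]
Op 4: conn=21 S1=20 S2=26 S3=32 S4=26 blocked=[]
Op 5: conn=40 S1=20 S2=26 S3=32 S4=26 blocked=[]
Op 6: conn=68 S1=20 S2=26 S3=32 S4=26 blocked=[]
Op 7: conn=83 S1=20 S2=26 S3=32 S4=26 blocked=[]
Op 8: conn=68 S1=5 S2=26 S3=32 S4=26 blocked=[]
Op 9: conn=60 S1=5 S2=26 S3=32 S4=18 blocked=[]
Op 10: conn=84 S1=5 S2=26 S3=32 S4=18 blocked=[]
Op 11: conn=69 S1=5 S2=11 S3=32 S4=18 blocked=[]
Op 12: conn=55 S1=5 S2=11 S3=18 S4=18 blocked=[]
Op 13: conn=48 S1=5 S2=11 S3=11 S4=18 blocked=[]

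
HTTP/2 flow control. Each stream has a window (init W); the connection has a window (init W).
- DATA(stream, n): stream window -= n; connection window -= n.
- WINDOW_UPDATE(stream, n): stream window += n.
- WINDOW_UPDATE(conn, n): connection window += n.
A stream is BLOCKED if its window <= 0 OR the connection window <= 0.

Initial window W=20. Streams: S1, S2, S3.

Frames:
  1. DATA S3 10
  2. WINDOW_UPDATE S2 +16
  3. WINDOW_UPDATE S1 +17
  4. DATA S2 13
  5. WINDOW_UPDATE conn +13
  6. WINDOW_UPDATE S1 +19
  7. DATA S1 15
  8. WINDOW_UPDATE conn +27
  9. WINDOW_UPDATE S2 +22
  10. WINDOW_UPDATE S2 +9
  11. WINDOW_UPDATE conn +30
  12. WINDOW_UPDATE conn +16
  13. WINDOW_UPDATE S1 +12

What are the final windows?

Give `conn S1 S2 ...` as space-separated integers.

Op 1: conn=10 S1=20 S2=20 S3=10 blocked=[]
Op 2: conn=10 S1=20 S2=36 S3=10 blocked=[]
Op 3: conn=10 S1=37 S2=36 S3=10 blocked=[]
Op 4: conn=-3 S1=37 S2=23 S3=10 blocked=[1, 2, 3]
Op 5: conn=10 S1=37 S2=23 S3=10 blocked=[]
Op 6: conn=10 S1=56 S2=23 S3=10 blocked=[]
Op 7: conn=-5 S1=41 S2=23 S3=10 blocked=[1, 2, 3]
Op 8: conn=22 S1=41 S2=23 S3=10 blocked=[]
Op 9: conn=22 S1=41 S2=45 S3=10 blocked=[]
Op 10: conn=22 S1=41 S2=54 S3=10 blocked=[]
Op 11: conn=52 S1=41 S2=54 S3=10 blocked=[]
Op 12: conn=68 S1=41 S2=54 S3=10 blocked=[]
Op 13: conn=68 S1=53 S2=54 S3=10 blocked=[]

Answer: 68 53 54 10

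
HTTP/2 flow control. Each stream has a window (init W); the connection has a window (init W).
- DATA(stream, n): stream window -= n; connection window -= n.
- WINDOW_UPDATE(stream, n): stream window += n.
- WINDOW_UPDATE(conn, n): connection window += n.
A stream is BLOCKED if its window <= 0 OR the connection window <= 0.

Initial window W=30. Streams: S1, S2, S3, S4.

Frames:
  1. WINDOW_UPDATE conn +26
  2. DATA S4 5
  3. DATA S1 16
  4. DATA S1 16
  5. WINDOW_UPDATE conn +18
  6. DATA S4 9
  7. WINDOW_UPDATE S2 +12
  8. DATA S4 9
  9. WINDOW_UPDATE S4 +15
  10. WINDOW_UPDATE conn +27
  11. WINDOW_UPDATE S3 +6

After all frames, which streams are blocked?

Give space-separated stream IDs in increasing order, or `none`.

Op 1: conn=56 S1=30 S2=30 S3=30 S4=30 blocked=[]
Op 2: conn=51 S1=30 S2=30 S3=30 S4=25 blocked=[]
Op 3: conn=35 S1=14 S2=30 S3=30 S4=25 blocked=[]
Op 4: conn=19 S1=-2 S2=30 S3=30 S4=25 blocked=[1]
Op 5: conn=37 S1=-2 S2=30 S3=30 S4=25 blocked=[1]
Op 6: conn=28 S1=-2 S2=30 S3=30 S4=16 blocked=[1]
Op 7: conn=28 S1=-2 S2=42 S3=30 S4=16 blocked=[1]
Op 8: conn=19 S1=-2 S2=42 S3=30 S4=7 blocked=[1]
Op 9: conn=19 S1=-2 S2=42 S3=30 S4=22 blocked=[1]
Op 10: conn=46 S1=-2 S2=42 S3=30 S4=22 blocked=[1]
Op 11: conn=46 S1=-2 S2=42 S3=36 S4=22 blocked=[1]

Answer: S1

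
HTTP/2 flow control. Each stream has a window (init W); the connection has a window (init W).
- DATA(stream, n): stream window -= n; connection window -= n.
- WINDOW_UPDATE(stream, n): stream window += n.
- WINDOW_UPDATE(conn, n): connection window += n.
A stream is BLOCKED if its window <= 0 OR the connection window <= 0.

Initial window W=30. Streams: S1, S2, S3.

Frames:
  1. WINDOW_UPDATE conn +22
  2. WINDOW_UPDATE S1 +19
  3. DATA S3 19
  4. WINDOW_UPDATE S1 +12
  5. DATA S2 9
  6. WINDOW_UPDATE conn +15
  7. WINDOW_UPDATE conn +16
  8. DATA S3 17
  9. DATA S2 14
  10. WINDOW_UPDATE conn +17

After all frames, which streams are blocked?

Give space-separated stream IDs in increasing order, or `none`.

Answer: S3

Derivation:
Op 1: conn=52 S1=30 S2=30 S3=30 blocked=[]
Op 2: conn=52 S1=49 S2=30 S3=30 blocked=[]
Op 3: conn=33 S1=49 S2=30 S3=11 blocked=[]
Op 4: conn=33 S1=61 S2=30 S3=11 blocked=[]
Op 5: conn=24 S1=61 S2=21 S3=11 blocked=[]
Op 6: conn=39 S1=61 S2=21 S3=11 blocked=[]
Op 7: conn=55 S1=61 S2=21 S3=11 blocked=[]
Op 8: conn=38 S1=61 S2=21 S3=-6 blocked=[3]
Op 9: conn=24 S1=61 S2=7 S3=-6 blocked=[3]
Op 10: conn=41 S1=61 S2=7 S3=-6 blocked=[3]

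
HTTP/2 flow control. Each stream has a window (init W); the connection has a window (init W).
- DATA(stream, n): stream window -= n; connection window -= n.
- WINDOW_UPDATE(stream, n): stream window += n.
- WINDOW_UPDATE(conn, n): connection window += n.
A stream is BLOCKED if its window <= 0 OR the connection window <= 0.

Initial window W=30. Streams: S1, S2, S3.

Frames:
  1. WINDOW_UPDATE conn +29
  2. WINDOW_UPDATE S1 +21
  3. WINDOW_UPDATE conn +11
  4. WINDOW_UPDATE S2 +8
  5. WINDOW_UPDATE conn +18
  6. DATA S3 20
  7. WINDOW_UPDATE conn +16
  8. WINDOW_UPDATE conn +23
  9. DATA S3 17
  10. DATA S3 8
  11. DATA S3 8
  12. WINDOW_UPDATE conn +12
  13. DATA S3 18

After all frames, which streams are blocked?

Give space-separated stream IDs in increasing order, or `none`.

Answer: S3

Derivation:
Op 1: conn=59 S1=30 S2=30 S3=30 blocked=[]
Op 2: conn=59 S1=51 S2=30 S3=30 blocked=[]
Op 3: conn=70 S1=51 S2=30 S3=30 blocked=[]
Op 4: conn=70 S1=51 S2=38 S3=30 blocked=[]
Op 5: conn=88 S1=51 S2=38 S3=30 blocked=[]
Op 6: conn=68 S1=51 S2=38 S3=10 blocked=[]
Op 7: conn=84 S1=51 S2=38 S3=10 blocked=[]
Op 8: conn=107 S1=51 S2=38 S3=10 blocked=[]
Op 9: conn=90 S1=51 S2=38 S3=-7 blocked=[3]
Op 10: conn=82 S1=51 S2=38 S3=-15 blocked=[3]
Op 11: conn=74 S1=51 S2=38 S3=-23 blocked=[3]
Op 12: conn=86 S1=51 S2=38 S3=-23 blocked=[3]
Op 13: conn=68 S1=51 S2=38 S3=-41 blocked=[3]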